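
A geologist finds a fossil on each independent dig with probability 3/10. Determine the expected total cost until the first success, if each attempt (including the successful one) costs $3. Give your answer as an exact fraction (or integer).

E[#attempts] = 1/p = 10/3; E[cost] = 3·10/3 = 10.

$10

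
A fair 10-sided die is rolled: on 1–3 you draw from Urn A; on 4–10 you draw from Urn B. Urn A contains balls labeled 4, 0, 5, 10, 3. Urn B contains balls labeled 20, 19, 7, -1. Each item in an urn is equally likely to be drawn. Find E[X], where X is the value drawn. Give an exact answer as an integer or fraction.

1839/200

E[X | Urn A] = (4 + 0 + 5 + 10 + 3)/5 = 22/5
E[X | Urn B] = (20 + 19 + 7 − 1)/4 = 45/4
E[X] = (3/10)·22/5 + (7/10)·45/4 = 1839/200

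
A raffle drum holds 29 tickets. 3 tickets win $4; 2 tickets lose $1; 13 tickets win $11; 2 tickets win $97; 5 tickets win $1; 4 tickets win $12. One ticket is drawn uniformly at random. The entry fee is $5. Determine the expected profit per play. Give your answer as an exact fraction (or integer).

255/29 dollars

E[payout] = (3/29)·4 + (2/29)·(-1) + (13/29)·11 + (2/29)·97 + (5/29)·1 + (4/29)·12 = 400/29
Expected profit = 400/29 − 5 = 255/29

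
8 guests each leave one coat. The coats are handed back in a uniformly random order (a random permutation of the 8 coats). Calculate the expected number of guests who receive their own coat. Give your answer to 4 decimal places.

1.0000

Let Xᵢ = 1 if person i gets their own coat. For each i, P(Xᵢ=1) = 1/8.
By linearity of expectation, E[X₁+…+X_8] = 8·(1/8) = 1.
≈ 1.0000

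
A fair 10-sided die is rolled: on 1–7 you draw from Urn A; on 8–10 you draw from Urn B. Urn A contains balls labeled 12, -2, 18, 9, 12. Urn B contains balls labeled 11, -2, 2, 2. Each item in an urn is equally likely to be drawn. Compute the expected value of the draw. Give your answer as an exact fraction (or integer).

E[X | Urn A] = (12 − 2 + 18 + 9 + 12)/5 = 49/5
E[X | Urn B] = (11 − 2 + 2 + 2)/4 = 13/4
E[X] = (7/10)·49/5 + (3/10)·13/4 = 1567/200

1567/200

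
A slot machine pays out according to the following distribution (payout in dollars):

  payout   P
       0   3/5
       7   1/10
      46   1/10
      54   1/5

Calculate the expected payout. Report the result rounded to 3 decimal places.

E[X] = (3/5)·0 + (1/10)·7 + (1/10)·46 + (1/5)·54
     = 161/10 ≈ 16.100

$16.100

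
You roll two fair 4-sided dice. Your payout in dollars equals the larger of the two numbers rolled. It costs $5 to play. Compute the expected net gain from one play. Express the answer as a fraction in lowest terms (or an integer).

-15/8 dollars

Distribution of the larger of the two numbers rolled: 1 w.p. 1/16, 2 w.p. 3/16, 3 w.p. 5/16, 4 w.p. 7/16
E[payout] = (1/16)·1 + (3/16)·2 + (5/16)·3 + (7/16)·4 = 25/8
Expected profit = 25/8 − 5 = -15/8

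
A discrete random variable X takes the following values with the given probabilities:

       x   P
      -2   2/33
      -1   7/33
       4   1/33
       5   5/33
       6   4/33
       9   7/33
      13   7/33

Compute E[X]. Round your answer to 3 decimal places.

E[X] = (2/33)·(-2) + (7/33)·(-1) + (1/33)·4 + (5/33)·5 + (4/33)·6 + (7/33)·9 + (7/33)·13
     = 196/33 ≈ 5.939

5.939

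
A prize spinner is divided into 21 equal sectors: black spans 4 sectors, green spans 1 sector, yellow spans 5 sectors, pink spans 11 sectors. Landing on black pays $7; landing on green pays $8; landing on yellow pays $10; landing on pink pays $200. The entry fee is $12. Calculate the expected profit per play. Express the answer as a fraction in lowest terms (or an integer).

E[payout] = (4/21)·7 + (1/21)·8 + (5/21)·10 + (11/21)·200 = 762/7
Expected profit = 762/7 − 12 = 678/7

678/7 dollars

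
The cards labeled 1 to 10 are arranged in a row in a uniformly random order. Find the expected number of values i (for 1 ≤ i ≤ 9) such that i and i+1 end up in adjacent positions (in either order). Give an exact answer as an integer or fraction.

9/5

For each i ∈ {1,…,9}, let Xᵢ = 1 if i and i+1 are adjacent. P(Xᵢ=1) = 2·(10−1)!/10! = 2/10.
By linearity, E[ΣXᵢ] = (9)·(2/10) = 9/5.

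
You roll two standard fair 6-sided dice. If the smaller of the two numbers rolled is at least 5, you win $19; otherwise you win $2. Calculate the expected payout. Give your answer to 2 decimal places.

$3.89

E[payout] = (8/9)·2 + (1/9)·19 = 35/9
≈ $3.89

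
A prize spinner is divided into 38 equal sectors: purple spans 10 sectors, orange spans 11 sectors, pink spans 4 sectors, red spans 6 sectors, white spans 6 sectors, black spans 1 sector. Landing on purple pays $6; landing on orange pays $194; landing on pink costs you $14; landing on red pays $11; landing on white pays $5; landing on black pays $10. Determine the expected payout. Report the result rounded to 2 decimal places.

E[payout] = (10/38)·6 + (11/38)·194 + (4/38)·(-14) + (6/38)·11 + (6/38)·5 + (1/38)·10 = 1122/19
≈ $59.05

$59.05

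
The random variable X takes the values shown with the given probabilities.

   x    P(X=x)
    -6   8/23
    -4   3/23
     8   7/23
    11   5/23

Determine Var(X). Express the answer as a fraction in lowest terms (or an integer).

29346/529

E[X] = (8/23)·(-6) + (3/23)·(-4) + (7/23)·8 + (5/23)·11 = 51/23
E[X²] = (8/23)·36 + (3/23)·16 + (7/23)·64 + (5/23)·121 = 1389/23
Var(X) = 1389/23 − (51/23)² = 29346/529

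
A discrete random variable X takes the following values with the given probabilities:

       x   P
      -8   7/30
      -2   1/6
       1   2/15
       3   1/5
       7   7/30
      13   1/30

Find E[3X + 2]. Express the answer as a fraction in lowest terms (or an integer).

19/5

E[3x+2] = (7/30)·(-22) + (1/6)·(-4) + (2/15)·5 + (1/5)·11 + (7/30)·23 + (1/30)·41
     = 19/5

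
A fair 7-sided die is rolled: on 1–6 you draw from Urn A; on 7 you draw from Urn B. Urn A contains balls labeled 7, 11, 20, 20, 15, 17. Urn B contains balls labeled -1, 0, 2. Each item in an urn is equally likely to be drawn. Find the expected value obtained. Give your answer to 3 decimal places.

12.905

E[X | Urn A] = (7 + 11 + 20 + 20 + 15 + 17)/6 = 15
E[X | Urn B] = (-1 + 0 + 2)/3 = 1/3
E[X] = (6/7)·15 + (1/7)·1/3 = 271/21 ≈ 12.905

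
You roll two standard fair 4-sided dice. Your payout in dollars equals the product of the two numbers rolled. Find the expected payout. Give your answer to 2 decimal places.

Distribution of the product of the two numbers rolled: 1 w.p. 1/16, 2 w.p. 1/8, 3 w.p. 1/8, 4 w.p. 3/16, 6 w.p. 1/8, 8 w.p. 1/8, …
E[payout] = (1/16)·1 + (1/8)·2 + (1/8)·3 + (3/16)·4 + (1/8)·6 + (1/8)·8 + (1/16)·9 + (1/8)·12 + (1/16)·16 = 25/4
≈ $6.25

$6.25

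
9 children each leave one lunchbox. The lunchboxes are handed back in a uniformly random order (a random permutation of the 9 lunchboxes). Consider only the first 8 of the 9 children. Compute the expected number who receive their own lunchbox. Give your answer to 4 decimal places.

Let Xᵢ = 1 if person i gets their own lunchbox. For each i, P(Xᵢ=1) = 1/9.
By linearity of expectation, E[X₁+…+X_8] = 8·(1/9) = 8/9.
≈ 0.8889

0.8889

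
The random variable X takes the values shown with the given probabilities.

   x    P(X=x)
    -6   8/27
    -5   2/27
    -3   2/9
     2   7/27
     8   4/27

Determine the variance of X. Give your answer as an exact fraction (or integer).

1928/81

E[X] = (8/27)·(-6) + (2/27)·(-5) + (2/9)·(-3) + (7/27)·2 + (4/27)·8 = -10/9
E[X²] = (8/27)·36 + (2/27)·25 + (2/9)·9 + (7/27)·4 + (4/27)·64 = 676/27
Var(X) = 676/27 − (-10/9)² = 1928/81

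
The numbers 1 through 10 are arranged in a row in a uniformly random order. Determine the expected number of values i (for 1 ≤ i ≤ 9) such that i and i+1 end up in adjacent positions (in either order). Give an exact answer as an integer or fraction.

9/5

For each i ∈ {1,…,9}, let Xᵢ = 1 if i and i+1 are adjacent. P(Xᵢ=1) = 2·(10−1)!/10! = 2/10.
By linearity, E[ΣXᵢ] = (9)·(2/10) = 9/5.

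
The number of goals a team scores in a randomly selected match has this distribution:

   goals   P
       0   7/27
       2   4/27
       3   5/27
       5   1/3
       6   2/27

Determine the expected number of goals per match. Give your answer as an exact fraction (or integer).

80/27

E[X] = (7/27)·0 + (4/27)·2 + (5/27)·3 + (1/3)·5 + (2/27)·6
     = 80/27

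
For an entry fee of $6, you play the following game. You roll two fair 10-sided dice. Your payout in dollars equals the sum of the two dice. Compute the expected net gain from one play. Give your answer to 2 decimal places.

Distribution of the sum of the two dice: 2 w.p. 1/100, 3 w.p. 1/50, 4 w.p. 3/100, 5 w.p. 1/25, 6 w.p. 1/20, 7 w.p. 3/50, …
E[payout] = (1/100)·2 + (1/50)·3 + (3/100)·4 + (1/25)·5 + (1/20)·6 + (3/50)·7 + (7/100)·8 + (2/25)·9 + (9/100)·10 + (1/10)·11 + (9/100)·12 + (2/25)·13 + (7/100)·14 + (3/50)·15 + (1/20)·16 + (1/25)·17 + (3/100)·18 + (1/50)·19 + (1/100)·20 = 11
Expected profit = 11 − 6 = 5 ≈ $5.00

$5.00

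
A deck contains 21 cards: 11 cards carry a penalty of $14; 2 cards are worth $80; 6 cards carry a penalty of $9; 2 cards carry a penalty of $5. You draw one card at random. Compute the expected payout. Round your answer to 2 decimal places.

E[payout] = (11/21)·(-14) + (2/21)·80 + (6/21)·(-9) + (2/21)·(-5) = -58/21
≈ -$2.76

-$2.76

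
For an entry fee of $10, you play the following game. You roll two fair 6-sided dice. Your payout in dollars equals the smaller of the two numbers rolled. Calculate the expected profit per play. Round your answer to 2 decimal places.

Distribution of the smaller of the two numbers rolled: 1 w.p. 11/36, 2 w.p. 1/4, 3 w.p. 7/36, 4 w.p. 5/36, 5 w.p. 1/12, 6 w.p. 1/36
E[payout] = (11/36)·1 + (1/4)·2 + (7/36)·3 + (5/36)·4 + (1/12)·5 + (1/36)·6 = 91/36
Expected profit = 91/36 − 10 = -269/36 ≈ -$7.47

-$7.47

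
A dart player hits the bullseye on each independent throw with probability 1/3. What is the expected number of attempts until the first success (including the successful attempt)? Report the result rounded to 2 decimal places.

3.00

For a geometric distribution, E[trials] = 1/p = 1/(1/3) = 3.
≈ 3.00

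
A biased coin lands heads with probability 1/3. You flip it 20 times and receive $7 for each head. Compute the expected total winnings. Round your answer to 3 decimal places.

$46.667

E[#heads] = 20·1/3 = 20/3 (linearity over flips).
E[winnings] = 7·20/3 = 140/3.
≈ 46.667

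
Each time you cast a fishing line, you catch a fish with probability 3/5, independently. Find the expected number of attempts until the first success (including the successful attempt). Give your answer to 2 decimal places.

For a geometric distribution, E[trials] = 1/p = 1/(3/5) = 5/3.
≈ 1.67

1.67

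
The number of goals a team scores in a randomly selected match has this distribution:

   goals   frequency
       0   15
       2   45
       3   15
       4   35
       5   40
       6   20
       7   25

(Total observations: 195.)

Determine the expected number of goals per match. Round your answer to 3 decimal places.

Total = 195, so P(goals=0) = 15/195, etc.
E[X] = (1/13)·0 + (3/13)·2 + (1/13)·3 + (7/39)·4 + (8/39)·5 + (4/39)·6 + (5/39)·7
     = 154/39 ≈ 3.949

3.949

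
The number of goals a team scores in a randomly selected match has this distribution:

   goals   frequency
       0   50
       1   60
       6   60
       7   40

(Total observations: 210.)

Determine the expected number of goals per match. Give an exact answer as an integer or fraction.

10/3

Total = 210, so P(goals=0) = 50/210, etc.
E[X] = (5/21)·0 + (2/7)·1 + (2/7)·6 + (4/21)·7
     = 10/3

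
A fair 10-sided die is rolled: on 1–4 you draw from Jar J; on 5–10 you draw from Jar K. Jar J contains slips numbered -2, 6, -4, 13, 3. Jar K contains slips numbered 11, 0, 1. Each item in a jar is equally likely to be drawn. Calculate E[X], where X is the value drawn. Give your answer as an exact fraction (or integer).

E[X | Jar J] = (-2 + 6 − 4 + 13 + 3)/5 = 16/5
E[X | Jar K] = (11 + 0 + 1)/3 = 4
E[X] = (2/5)·16/5 + (3/5)·4 = 92/25

92/25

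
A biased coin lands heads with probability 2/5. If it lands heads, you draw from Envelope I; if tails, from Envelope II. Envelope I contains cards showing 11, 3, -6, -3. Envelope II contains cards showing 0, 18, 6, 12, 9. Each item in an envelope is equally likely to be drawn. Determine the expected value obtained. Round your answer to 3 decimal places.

5.900

E[X | Envelope I] = (11 + 3 − 6 − 3)/4 = 5/4
E[X | Envelope II] = (0 + 18 + 6 + 12 + 9)/5 = 9
E[X] = (2/5)·5/4 + (3/5)·9 = 59/10 ≈ 5.900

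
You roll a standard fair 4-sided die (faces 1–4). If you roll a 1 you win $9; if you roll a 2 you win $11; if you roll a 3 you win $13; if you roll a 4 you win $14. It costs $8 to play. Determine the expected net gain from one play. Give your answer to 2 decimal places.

E[payout] = (1/4)·9 + (1/4)·11 + (1/4)·13 + (1/4)·14 = 47/4
Expected profit = 47/4 − 8 = 15/4 ≈ $3.75

$3.75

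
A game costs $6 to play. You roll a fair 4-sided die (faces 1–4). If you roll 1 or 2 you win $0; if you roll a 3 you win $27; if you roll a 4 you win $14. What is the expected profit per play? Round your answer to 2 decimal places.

$4.25

E[payout] = (1/2)·0 + (1/4)·14 + (1/4)·27 = 41/4
Expected profit = 41/4 − 6 = 17/4 ≈ $4.25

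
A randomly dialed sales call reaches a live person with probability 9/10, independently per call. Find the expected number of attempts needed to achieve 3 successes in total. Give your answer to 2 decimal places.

By linearity (sum of 3 independent geometric waits), E[trials] = 3/p = 3/(9/10) = 10/3.
≈ 3.33

3.33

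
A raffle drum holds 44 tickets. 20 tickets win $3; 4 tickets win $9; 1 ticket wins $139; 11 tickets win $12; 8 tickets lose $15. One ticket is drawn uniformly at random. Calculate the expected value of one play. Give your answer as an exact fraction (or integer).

247/44 dollars

E[payout] = (20/44)·3 + (4/44)·9 + (1/44)·139 + (11/44)·12 + (8/44)·(-15) = 247/44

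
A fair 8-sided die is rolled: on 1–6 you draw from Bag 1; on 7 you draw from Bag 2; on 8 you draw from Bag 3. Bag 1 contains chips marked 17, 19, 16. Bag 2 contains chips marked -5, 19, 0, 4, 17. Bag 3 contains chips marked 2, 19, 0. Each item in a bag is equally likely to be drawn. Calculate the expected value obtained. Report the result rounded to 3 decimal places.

E[X | Bag 1] = (17 + 19 + 16)/3 = 52/3
E[X | Bag 2] = (-5 + 19 + 0 + 4 + 17)/5 = 7
E[X | Bag 3] = (2 + 19 + 0)/3 = 7
E[X] = (3/4)·52/3 + (1/8)·7 + (1/8)·7 = 59/4 ≈ 14.750

14.750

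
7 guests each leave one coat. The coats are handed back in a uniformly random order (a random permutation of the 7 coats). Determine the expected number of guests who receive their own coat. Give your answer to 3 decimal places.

1.000

Let Xᵢ = 1 if person i gets their own coat. For each i, P(Xᵢ=1) = 1/7.
By linearity of expectation, E[X₁+…+X_7] = 7·(1/7) = 1.
≈ 1.000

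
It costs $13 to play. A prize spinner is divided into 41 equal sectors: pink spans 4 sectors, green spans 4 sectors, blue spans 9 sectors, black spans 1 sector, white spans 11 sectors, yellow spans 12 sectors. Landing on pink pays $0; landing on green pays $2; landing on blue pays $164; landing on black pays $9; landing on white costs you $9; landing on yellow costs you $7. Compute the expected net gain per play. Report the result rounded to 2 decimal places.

E[payout] = (4/41)·0 + (4/41)·2 + (9/41)·164 + (1/41)·9 + (11/41)·(-9) + (12/41)·(-7) = 1310/41
Expected profit = 1310/41 − 13 = 777/41 ≈ $18.95

$18.95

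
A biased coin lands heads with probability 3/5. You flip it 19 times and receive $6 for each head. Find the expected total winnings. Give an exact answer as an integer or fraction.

342/5 dollars

E[#heads] = 19·3/5 = 57/5 (linearity over flips).
E[winnings] = 6·57/5 = 342/5.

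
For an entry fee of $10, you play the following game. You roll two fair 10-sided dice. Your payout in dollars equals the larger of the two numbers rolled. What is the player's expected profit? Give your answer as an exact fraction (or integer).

-57/20 dollars

Distribution of the larger of the two numbers rolled: 1 w.p. 1/100, 2 w.p. 3/100, 3 w.p. 1/20, 4 w.p. 7/100, 5 w.p. 9/100, 6 w.p. 11/100, …
E[payout] = (1/100)·1 + (3/100)·2 + (1/20)·3 + (7/100)·4 + (9/100)·5 + (11/100)·6 + (13/100)·7 + (3/20)·8 + (17/100)·9 + (19/100)·10 = 143/20
Expected profit = 143/20 − 10 = -57/20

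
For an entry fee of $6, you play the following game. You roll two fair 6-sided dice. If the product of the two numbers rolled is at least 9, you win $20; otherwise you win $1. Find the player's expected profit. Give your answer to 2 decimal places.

E[payout] = (4/9)·1 + (5/9)·20 = 104/9
Expected profit = 104/9 − 6 = 50/9 ≈ $5.56

$5.56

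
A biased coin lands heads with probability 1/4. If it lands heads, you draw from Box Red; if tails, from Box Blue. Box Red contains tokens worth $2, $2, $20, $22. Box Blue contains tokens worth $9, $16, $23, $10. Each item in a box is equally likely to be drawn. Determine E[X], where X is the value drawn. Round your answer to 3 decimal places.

$13.750

E[X | Box Red] = (2 + 2 + 20 + 22)/4 = 23/2
E[X | Box Blue] = (9 + 16 + 23 + 10)/4 = 29/2
E[X] = (1/4)·23/2 + (3/4)·29/2 = 55/4 ≈ 13.750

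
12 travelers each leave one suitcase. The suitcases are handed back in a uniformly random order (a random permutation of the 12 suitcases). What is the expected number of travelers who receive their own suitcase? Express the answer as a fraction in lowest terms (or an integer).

1

Let Xᵢ = 1 if person i gets their own suitcase. For each i, P(Xᵢ=1) = 1/12.
By linearity of expectation, E[X₁+…+X_12] = 12·(1/12) = 1.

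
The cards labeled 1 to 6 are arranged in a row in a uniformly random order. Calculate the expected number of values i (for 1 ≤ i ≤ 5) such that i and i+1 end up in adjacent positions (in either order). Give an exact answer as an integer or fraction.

For each i ∈ {1,…,5}, let Xᵢ = 1 if i and i+1 are adjacent. P(Xᵢ=1) = 2·(6−1)!/6! = 2/6.
By linearity, E[ΣXᵢ] = (5)·(2/6) = 5/3.

5/3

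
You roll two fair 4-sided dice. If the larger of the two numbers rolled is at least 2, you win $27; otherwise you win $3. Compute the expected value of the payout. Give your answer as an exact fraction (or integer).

E[payout] = (1/16)·3 + (15/16)·27 = 51/2

51/2 dollars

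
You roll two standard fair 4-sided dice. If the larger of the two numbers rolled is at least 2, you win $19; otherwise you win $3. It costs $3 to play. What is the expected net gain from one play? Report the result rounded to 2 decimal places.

$15.00

E[payout] = (1/16)·3 + (15/16)·19 = 18
Expected profit = 18 − 3 = 15 ≈ $15.00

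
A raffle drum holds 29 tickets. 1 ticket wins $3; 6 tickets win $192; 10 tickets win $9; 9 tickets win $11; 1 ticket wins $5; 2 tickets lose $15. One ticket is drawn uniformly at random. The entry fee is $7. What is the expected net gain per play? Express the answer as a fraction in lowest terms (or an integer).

E[payout] = (1/29)·3 + (6/29)·192 + (10/29)·9 + (9/29)·11 + (1/29)·5 + (2/29)·(-15) = 1319/29
Expected profit = 1319/29 − 7 = 1116/29

1116/29 dollars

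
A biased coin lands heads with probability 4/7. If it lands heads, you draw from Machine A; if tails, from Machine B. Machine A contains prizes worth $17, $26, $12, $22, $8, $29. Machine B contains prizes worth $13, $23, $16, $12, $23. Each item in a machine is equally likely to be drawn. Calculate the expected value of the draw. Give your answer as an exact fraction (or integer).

E[X | Machine A] = (17 + 26 + 12 + 22 + 8 + 29)/6 = 19
E[X | Machine B] = (13 + 23 + 16 + 12 + 23)/5 = 87/5
E[X] = (4/7)·19 + (3/7)·87/5 = 641/35

641/35 dollars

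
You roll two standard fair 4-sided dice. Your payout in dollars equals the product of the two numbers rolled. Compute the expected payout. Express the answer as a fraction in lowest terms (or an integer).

Distribution of the product of the two numbers rolled: 1 w.p. 1/16, 2 w.p. 1/8, 3 w.p. 1/8, 4 w.p. 3/16, 6 w.p. 1/8, 8 w.p. 1/8, …
E[payout] = (1/16)·1 + (1/8)·2 + (1/8)·3 + (3/16)·4 + (1/8)·6 + (1/8)·8 + (1/16)·9 + (1/8)·12 + (1/16)·16 = 25/4

25/4 dollars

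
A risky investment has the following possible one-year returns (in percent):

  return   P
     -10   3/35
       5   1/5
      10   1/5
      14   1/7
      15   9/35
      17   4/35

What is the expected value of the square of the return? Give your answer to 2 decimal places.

152.46

E[X²] = (3/35)·100 + (1/5)·25 + (1/5)·100 + (1/7)·196 + (9/35)·225 + (4/35)·289
     = 5336/35 ≈ 152.46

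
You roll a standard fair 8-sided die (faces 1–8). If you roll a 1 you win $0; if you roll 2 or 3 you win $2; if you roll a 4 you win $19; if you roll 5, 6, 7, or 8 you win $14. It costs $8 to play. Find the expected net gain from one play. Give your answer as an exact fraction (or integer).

E[payout] = (1/8)·0 + (1/4)·2 + (1/2)·14 + (1/8)·19 = 79/8
Expected profit = 79/8 − 8 = 15/8

15/8 dollars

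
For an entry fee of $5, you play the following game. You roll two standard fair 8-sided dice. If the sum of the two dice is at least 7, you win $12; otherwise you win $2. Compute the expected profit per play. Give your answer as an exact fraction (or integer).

149/32 dollars

E[payout] = (15/64)·2 + (49/64)·12 = 309/32
Expected profit = 309/32 − 5 = 149/32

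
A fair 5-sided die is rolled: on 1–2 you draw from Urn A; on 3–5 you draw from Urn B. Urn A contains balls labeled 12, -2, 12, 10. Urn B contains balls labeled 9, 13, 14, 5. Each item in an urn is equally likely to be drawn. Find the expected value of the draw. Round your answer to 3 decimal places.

9.350

E[X | Urn A] = (12 − 2 + 12 + 10)/4 = 8
E[X | Urn B] = (9 + 13 + 14 + 5)/4 = 41/4
E[X] = (2/5)·8 + (3/5)·41/4 = 187/20 ≈ 9.350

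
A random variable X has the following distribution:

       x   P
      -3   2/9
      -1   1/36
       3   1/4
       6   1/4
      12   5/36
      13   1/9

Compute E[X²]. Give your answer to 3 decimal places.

E[X²] = (2/9)·9 + (1/36)·1 + (1/4)·9 + (1/4)·36 + (5/36)·144 + (1/9)·169
     = 937/18 ≈ 52.056

52.056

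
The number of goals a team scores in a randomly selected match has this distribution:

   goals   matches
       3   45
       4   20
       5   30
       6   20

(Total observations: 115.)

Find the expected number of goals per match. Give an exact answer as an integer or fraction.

Total = 115, so P(goals=3) = 45/115, etc.
E[X] = (9/23)·3 + (4/23)·4 + (6/23)·5 + (4/23)·6
     = 97/23

97/23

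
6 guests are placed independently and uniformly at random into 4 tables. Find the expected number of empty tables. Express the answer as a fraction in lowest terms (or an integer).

Let Xⱼ=1 if table j is empty. P(Xⱼ=1) = ((4-1)/4)^6 = 729/4096.
By linearity, E[#empty] = 4·729/4096 = 729/1024.

729/1024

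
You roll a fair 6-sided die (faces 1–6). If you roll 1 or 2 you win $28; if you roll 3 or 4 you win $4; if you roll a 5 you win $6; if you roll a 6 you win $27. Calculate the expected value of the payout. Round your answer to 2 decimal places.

E[payout] = (1/3)·4 + (1/6)·6 + (1/6)·27 + (1/3)·28 = 97/6
≈ $16.17

$16.17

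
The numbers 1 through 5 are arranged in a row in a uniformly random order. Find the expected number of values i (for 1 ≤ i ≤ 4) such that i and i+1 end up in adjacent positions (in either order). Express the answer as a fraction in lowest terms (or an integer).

For each i ∈ {1,…,4}, let Xᵢ = 1 if i and i+1 are adjacent. P(Xᵢ=1) = 2·(5−1)!/5! = 2/5.
By linearity, E[ΣXᵢ] = (4)·(2/5) = 8/5.

8/5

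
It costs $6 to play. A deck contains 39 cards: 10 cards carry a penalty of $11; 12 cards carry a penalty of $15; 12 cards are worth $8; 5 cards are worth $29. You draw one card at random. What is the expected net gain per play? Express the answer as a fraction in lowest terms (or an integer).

-283/39 dollars

E[payout] = (10/39)·(-11) + (12/39)·(-15) + (12/39)·8 + (5/39)·29 = -49/39
Expected profit = -49/39 − 6 = -283/39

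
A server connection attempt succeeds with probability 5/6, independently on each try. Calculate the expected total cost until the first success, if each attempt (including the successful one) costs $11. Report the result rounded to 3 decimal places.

E[#attempts] = 1/p = 6/5; E[cost] = 11·6/5 = 66/5.
≈ 13.200

$13.200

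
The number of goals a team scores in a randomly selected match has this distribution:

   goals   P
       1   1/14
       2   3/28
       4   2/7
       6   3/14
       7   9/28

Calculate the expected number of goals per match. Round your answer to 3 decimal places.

E[X] = (1/14)·1 + (3/28)·2 + (2/7)·4 + (3/14)·6 + (9/28)·7
     = 139/28 ≈ 4.964

4.964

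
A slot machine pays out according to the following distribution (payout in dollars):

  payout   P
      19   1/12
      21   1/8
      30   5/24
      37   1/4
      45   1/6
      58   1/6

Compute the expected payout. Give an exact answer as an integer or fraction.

E[X] = (1/12)·19 + (1/8)·21 + (5/24)·30 + (1/4)·37 + (1/6)·45 + (1/6)·58
     = 295/8

295/8 dollars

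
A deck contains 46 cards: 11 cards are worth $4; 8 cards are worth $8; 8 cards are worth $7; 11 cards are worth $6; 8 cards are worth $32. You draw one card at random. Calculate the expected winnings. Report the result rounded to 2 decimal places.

E[payout] = (11/46)·4 + (8/46)·8 + (8/46)·7 + (11/46)·6 + (8/46)·32 = 243/23
≈ $10.57

$10.57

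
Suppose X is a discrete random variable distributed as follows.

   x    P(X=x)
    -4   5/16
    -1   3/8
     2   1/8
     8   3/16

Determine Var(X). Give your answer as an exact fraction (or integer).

E[X] = (5/16)·(-4) + (3/8)·(-1) + (1/8)·2 + (3/16)·8 = 1/8
E[X²] = (5/16)·16 + (3/8)·1 + (1/8)·4 + (3/16)·64 = 143/8
Var(X) = 143/8 − (1/8)² = 1143/64

1143/64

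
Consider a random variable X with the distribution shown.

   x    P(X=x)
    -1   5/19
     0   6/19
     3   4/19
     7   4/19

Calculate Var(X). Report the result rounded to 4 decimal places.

9.0803

E[X] = (5/19)·(-1) + (6/19)·0 + (4/19)·3 + (4/19)·7 = 35/19
E[X²] = (5/19)·1 + (6/19)·0 + (4/19)·9 + (4/19)·49 = 237/19
Var(X) = 237/19 − (35/19)² = 3278/361 ≈ 9.0803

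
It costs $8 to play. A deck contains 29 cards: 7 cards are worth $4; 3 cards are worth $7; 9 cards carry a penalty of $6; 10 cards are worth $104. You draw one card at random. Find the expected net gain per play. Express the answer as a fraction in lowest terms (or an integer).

E[payout] = (7/29)·4 + (3/29)·7 + (9/29)·(-6) + (10/29)·104 = 1035/29
Expected profit = 1035/29 − 8 = 803/29

803/29 dollars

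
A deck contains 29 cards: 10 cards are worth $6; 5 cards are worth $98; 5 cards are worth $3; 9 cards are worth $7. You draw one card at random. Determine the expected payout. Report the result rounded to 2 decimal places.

E[payout] = (10/29)·6 + (5/29)·98 + (5/29)·3 + (9/29)·7 = 628/29
≈ $21.66

$21.66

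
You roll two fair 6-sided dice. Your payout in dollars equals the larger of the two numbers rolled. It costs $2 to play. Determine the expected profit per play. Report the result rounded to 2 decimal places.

Distribution of the larger of the two numbers rolled: 1 w.p. 1/36, 2 w.p. 1/12, 3 w.p. 5/36, 4 w.p. 7/36, 5 w.p. 1/4, 6 w.p. 11/36
E[payout] = (1/36)·1 + (1/12)·2 + (5/36)·3 + (7/36)·4 + (1/4)·5 + (11/36)·6 = 161/36
Expected profit = 161/36 − 2 = 89/36 ≈ $2.47

$2.47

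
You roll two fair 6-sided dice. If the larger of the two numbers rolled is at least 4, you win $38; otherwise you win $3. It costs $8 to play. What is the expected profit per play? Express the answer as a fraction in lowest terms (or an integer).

E[payout] = (1/4)·3 + (3/4)·38 = 117/4
Expected profit = 117/4 − 8 = 85/4

85/4 dollars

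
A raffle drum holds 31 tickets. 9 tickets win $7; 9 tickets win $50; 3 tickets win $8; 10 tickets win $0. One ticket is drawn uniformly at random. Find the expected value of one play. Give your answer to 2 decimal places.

E[payout] = (9/31)·7 + (9/31)·50 + (3/31)·8 + (10/31)·0 = 537/31
≈ $17.32

$17.32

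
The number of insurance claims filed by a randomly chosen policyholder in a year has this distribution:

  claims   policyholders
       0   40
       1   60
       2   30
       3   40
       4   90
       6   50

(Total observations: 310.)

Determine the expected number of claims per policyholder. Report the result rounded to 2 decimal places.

2.90

Total = 310, so P(claims=0) = 40/310, etc.
E[X] = (4/31)·0 + (6/31)·1 + (3/31)·2 + (4/31)·3 + (9/31)·4 + (5/31)·6
     = 90/31 ≈ 2.90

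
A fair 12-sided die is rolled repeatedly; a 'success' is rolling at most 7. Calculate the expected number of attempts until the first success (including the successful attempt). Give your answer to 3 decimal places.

1.714

For a geometric distribution, E[trials] = 1/p = 1/(7/12) = 12/7.
≈ 1.714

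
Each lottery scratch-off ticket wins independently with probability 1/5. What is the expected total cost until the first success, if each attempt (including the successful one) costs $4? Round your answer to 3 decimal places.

E[#attempts] = 1/p = 5; E[cost] = 4·5 = 20.
≈ 20.000

$20.000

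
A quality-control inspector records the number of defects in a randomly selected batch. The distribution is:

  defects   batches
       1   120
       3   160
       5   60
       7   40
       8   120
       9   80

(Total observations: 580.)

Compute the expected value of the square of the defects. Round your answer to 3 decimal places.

33.069

Total = 580, so P(defects=1) = 120/580, etc.
E[X²] = (6/29)·1 + (8/29)·9 + (3/29)·25 + (2/29)·49 + (6/29)·64 + (4/29)·81
     = 959/29 ≈ 33.069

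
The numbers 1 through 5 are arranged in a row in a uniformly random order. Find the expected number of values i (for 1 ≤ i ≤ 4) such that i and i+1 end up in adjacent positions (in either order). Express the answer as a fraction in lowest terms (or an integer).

8/5

For each i ∈ {1,…,4}, let Xᵢ = 1 if i and i+1 are adjacent. P(Xᵢ=1) = 2·(5−1)!/5! = 2/5.
By linearity, E[ΣXᵢ] = (4)·(2/5) = 8/5.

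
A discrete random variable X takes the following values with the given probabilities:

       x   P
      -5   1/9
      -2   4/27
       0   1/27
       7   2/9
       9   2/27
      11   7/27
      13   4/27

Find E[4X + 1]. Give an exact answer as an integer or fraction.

691/27

E[4x+1] = (1/9)·(-19) + (4/27)·(-7) + (1/27)·1 + (2/9)·29 + (2/27)·37 + (7/27)·45 + (4/27)·53
     = 691/27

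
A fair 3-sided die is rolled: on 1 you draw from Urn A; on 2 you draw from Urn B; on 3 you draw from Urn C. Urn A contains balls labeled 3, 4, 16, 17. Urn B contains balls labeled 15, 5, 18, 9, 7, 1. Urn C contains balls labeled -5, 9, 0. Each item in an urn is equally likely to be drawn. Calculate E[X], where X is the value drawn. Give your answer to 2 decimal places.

E[X | Urn A] = (3 + 4 + 16 + 17)/4 = 10
E[X | Urn B] = (15 + 5 + 18 + 9 + 7 + 1)/6 = 55/6
E[X | Urn C] = (-5 + 9 + 0)/3 = 4/3
E[X] = (1/3)·10 + (1/3)·55/6 + (1/3)·4/3 = 41/6 ≈ 6.83

6.83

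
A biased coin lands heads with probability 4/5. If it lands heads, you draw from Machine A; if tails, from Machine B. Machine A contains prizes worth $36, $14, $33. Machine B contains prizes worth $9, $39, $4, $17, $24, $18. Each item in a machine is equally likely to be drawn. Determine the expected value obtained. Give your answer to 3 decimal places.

$25.833

E[X | Machine A] = (36 + 14 + 33)/3 = 83/3
E[X | Machine B] = (9 + 39 + 4 + 17 + 24 + 18)/6 = 37/2
E[X] = (4/5)·83/3 + (1/5)·37/2 = 155/6 ≈ 25.833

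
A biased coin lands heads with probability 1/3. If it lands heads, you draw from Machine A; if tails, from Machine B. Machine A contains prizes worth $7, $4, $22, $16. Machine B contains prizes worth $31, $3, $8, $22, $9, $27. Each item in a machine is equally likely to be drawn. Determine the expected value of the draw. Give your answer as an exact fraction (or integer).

547/36 dollars

E[X | Machine A] = (7 + 4 + 22 + 16)/4 = 49/4
E[X | Machine B] = (31 + 3 + 8 + 22 + 9 + 27)/6 = 50/3
E[X] = (1/3)·49/4 + (2/3)·50/3 = 547/36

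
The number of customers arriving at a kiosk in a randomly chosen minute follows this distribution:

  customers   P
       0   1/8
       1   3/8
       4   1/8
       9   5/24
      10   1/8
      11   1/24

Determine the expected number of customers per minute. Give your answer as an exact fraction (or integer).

E[X] = (1/8)·0 + (3/8)·1 + (1/8)·4 + (5/24)·9 + (1/8)·10 + (1/24)·11
     = 107/24

107/24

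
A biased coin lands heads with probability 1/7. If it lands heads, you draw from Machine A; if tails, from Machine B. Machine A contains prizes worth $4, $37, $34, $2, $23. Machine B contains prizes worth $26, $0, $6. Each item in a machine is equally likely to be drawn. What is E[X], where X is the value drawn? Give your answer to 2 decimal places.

E[X | Machine A] = (4 + 37 + 34 + 2 + 23)/5 = 20
E[X | Machine B] = (26 + 0 + 6)/3 = 32/3
E[X] = (1/7)·20 + (6/7)·32/3 = 12 ≈ 12.00

$12.00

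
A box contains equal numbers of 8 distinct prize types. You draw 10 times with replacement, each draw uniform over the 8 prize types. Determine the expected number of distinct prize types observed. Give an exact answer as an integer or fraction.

Let Xⱼ=1 if type j appears at least once. P(Xⱼ=1) = 1 − ((8−1)/8)^10 = 791266575/1073741824.
E[#distinct] = 8·791266575/1073741824 = 791266575/134217728.

791266575/134217728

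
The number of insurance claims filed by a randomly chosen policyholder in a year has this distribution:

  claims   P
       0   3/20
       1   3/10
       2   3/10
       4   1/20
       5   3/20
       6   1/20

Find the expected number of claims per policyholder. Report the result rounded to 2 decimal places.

2.15

E[X] = (3/20)·0 + (3/10)·1 + (3/10)·2 + (1/20)·4 + (3/20)·5 + (1/20)·6
     = 43/20 ≈ 2.15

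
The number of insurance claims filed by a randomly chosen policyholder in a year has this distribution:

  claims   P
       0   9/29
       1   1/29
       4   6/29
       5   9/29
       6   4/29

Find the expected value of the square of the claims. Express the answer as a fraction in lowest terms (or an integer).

E[X²] = (9/29)·0 + (1/29)·1 + (6/29)·16 + (9/29)·25 + (4/29)·36
     = 466/29

466/29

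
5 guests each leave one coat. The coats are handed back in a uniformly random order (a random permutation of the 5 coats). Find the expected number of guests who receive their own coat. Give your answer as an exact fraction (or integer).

1

Let Xᵢ = 1 if person i gets their own coat. For each i, P(Xᵢ=1) = 1/5.
By linearity of expectation, E[X₁+…+X_5] = 5·(1/5) = 1.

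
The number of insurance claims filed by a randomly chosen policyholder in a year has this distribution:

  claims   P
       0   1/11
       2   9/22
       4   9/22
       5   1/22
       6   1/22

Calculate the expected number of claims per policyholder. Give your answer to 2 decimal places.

E[X] = (1/11)·0 + (9/22)·2 + (9/22)·4 + (1/22)·5 + (1/22)·6
     = 65/22 ≈ 2.95

2.95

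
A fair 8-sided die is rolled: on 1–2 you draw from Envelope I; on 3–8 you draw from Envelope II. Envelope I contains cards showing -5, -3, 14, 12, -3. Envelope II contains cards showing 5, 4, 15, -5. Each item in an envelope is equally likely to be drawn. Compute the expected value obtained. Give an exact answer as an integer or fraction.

69/16

E[X | Envelope I] = (-5 − 3 + 14 + 12 − 3)/5 = 3
E[X | Envelope II] = (5 + 4 + 15 − 5)/4 = 19/4
E[X] = (1/4)·3 + (3/4)·19/4 = 69/16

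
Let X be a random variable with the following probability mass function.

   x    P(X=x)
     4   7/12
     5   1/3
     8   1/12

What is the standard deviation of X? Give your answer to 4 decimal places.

E[X] = 14/3, E[X²] = 23
Var(X) = E[X²] − (E[X])² = 23 − 196/9 = 11/9
SD(X) = √(11/9) ≈ 1.1055

1.1055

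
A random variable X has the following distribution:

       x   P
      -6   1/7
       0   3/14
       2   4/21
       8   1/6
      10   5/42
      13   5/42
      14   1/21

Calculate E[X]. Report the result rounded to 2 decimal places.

4.26

E[X] = (1/7)·(-6) + (3/14)·0 + (4/21)·2 + (1/6)·8 + (5/42)·10 + (5/42)·13 + (1/21)·14
     = 179/42 ≈ 4.26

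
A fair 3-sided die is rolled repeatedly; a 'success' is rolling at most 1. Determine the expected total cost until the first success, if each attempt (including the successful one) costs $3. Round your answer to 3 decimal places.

E[#attempts] = 1/p = 3; E[cost] = 3·3 = 9.
≈ 9.000

$9.000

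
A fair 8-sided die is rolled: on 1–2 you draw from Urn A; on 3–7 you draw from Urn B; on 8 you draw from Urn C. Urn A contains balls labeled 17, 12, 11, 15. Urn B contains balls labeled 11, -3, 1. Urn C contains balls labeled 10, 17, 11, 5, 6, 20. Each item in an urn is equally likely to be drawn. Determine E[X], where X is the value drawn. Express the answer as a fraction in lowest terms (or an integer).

E[X | Urn A] = (17 + 12 + 11 + 15)/4 = 55/4
E[X | Urn B] = (11 − 3 + 1)/3 = 3
E[X | Urn C] = (10 + 17 + 11 + 5 + 6 + 20)/6 = 23/2
E[X] = (1/4)·55/4 + (5/8)·3 + (1/8)·23/2 = 27/4

27/4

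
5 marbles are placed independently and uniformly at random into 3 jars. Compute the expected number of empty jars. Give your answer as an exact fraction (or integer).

Let Xⱼ=1 if jar j is empty. P(Xⱼ=1) = ((3-1)/3)^5 = 32/243.
By linearity, E[#empty] = 3·32/243 = 32/81.

32/81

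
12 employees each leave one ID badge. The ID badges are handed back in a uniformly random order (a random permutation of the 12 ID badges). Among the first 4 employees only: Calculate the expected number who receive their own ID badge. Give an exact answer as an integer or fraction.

Let Xᵢ = 1 if person i gets their own ID badge. For each i, P(Xᵢ=1) = 1/12.
By linearity of expectation, E[X₁+…+X_4] = 4·(1/12) = 1/3.

1/3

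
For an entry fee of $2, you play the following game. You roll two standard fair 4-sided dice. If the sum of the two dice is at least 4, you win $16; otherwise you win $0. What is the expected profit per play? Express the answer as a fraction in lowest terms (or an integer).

$11

E[payout] = (3/16)·0 + (13/16)·16 = 13
Expected profit = 13 − 2 = 11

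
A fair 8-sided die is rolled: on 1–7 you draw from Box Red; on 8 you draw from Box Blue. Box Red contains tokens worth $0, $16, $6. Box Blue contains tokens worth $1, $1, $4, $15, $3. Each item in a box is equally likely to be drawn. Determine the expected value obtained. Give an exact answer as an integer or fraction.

E[X | Box Red] = (0 + 16 + 6)/3 = 22/3
E[X | Box Blue] = (1 + 1 + 4 + 15 + 3)/5 = 24/5
E[X] = (7/8)·22/3 + (1/8)·24/5 = 421/60

421/60 dollars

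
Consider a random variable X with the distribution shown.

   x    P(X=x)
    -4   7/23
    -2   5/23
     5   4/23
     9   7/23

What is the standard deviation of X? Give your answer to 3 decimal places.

5.560

E[X] = 45/23, E[X²] = 799/23
Var(X) = E[X²] − (E[X])² = 799/23 − 2025/529 = 16352/529
SD(X) = √(16352/529) ≈ 5.560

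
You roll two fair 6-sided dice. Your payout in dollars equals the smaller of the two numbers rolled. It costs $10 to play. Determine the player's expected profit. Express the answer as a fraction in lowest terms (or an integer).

-269/36 dollars

Distribution of the smaller of the two numbers rolled: 1 w.p. 11/36, 2 w.p. 1/4, 3 w.p. 7/36, 4 w.p. 5/36, 5 w.p. 1/12, 6 w.p. 1/36
E[payout] = (11/36)·1 + (1/4)·2 + (7/36)·3 + (5/36)·4 + (1/12)·5 + (1/36)·6 = 91/36
Expected profit = 91/36 − 10 = -269/36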